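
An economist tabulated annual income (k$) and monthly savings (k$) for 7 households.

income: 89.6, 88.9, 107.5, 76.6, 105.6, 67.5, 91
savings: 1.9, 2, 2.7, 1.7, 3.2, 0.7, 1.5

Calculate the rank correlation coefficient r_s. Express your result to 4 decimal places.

Rank income: 4, 3, 7, 2, 6, 1, 5
Rank savings: 4, 5, 6, 3, 7, 1, 2
d = rank(income) − rank(savings): 0, -2, 1, -1, -1, 0, 3; Σd² = 16
ρ = 1 − 6Σd² / [n(n²−1)] = 1 − 6×16 / (7×48) = 1 − 96/336 ≈ 0.7143

0.7143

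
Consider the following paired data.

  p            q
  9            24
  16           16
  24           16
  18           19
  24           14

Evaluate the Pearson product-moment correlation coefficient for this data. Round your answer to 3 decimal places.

-0.879

n = 5, Σp = 91, Σq = 89, Σp² = 1813, Σq² = 1645, Σpq = 1534
nΣpq − ΣpΣq = 7670 − 8099 = -429
nΣp² − (Σp)² = 9065 − 8281 = 784; nΣq² − (Σq)² = 8225 − 7921 = 304
r = -429 / √(784 × 304) = -429 / 488.1967 ≈ -0.879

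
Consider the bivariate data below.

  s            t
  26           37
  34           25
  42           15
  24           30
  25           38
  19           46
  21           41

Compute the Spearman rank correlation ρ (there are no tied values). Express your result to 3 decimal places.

-0.893

Rank s: 5, 6, 7, 3, 4, 1, 2
Rank t: 4, 2, 1, 3, 5, 7, 6
d = rank(s) − rank(t): 1, 4, 6, 0, -1, -6, -4; Σd² = 106
ρ = 1 − 6Σd² / [n(n²−1)] = 1 − 6×106 / (7×48) = 1 − 636/336 ≈ -0.893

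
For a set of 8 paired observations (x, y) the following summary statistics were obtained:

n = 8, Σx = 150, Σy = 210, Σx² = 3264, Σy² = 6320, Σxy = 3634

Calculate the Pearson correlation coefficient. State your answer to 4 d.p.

-0.5026

r = (nΣxy − ΣxΣy) / √[(nΣx² − (Σx)²)(nΣy² − (Σy)²)]
Numerator: 8×3634 − 150×210 = -2428
Denominator: √[(26112 − 22500)(50560 − 44100)] = √[3612 × 6460] = 4830.4782
r = -2428 / 4830.4782 ≈ -0.5026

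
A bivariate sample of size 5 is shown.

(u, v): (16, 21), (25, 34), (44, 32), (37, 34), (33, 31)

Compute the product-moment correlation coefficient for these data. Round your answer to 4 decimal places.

0.6945

n = 5, Σu = 155, Σv = 152, Σu² = 5275, Σv² = 4738, Σuv = 4875
nΣuv − ΣuΣv = 24375 − 23560 = 815
nΣu² − (Σu)² = 26375 − 24025 = 2350; nΣv² − (Σv)² = 23690 − 23104 = 586
r = 815 / √(2350 × 586) = 815 / 1173.4990 ≈ 0.6945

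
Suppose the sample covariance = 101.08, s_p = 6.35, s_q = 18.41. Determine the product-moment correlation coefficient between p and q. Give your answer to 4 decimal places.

r = Cov(p,q) / (s_p · s_q) = 101.08 / (6.35 × 18.41)
  = 101.08 / 116.9035 ≈ 0.8646

0.8646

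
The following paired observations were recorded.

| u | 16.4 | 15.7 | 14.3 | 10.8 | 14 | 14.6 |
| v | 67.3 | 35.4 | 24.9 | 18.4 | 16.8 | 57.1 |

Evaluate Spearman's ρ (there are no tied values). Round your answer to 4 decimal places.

0.8857

Rank u: 6, 5, 3, 1, 2, 4
Rank v: 6, 4, 3, 2, 1, 5
d = rank(u) − rank(v): 0, 1, 0, -1, 1, -1; Σd² = 4
ρ = 1 − 6Σd² / [n(n²−1)] = 1 − 6×4 / (6×35) = 1 − 24/210 ≈ 0.8857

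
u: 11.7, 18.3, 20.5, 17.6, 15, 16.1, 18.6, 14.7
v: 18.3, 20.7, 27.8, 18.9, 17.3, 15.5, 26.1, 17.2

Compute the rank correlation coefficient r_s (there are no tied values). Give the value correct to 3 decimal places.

Rank u: 1, 6, 8, 5, 3, 4, 7, 2
Rank v: 4, 6, 8, 5, 3, 1, 7, 2
d = rank(u) − rank(v): -3, 0, 0, 0, 0, 3, 0, 0; Σd² = 18
ρ = 1 − 6Σd² / [n(n²−1)] = 1 − 6×18 / (8×63) = 1 − 108/504 ≈ 0.786

0.786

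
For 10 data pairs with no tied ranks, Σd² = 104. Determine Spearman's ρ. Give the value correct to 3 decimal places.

0.370

ρ = 1 − 6Σd² / [n(n²−1)] = 1 − 6×104 / (10×99)
  = 1 − 624/990 = 1 − 0.6303 ≈ 0.370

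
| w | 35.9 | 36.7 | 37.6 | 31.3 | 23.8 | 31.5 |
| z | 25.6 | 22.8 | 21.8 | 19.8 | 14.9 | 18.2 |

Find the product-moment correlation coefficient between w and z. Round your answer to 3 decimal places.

n = 6, Σw = 196.8, Σz = 123.1, Σw² = 6587.84, Σz² = 2595.73, Σwz = 4123.14
nΣwz − ΣwΣz = 24738.84 − 24226.08 = 512.76
nΣw² − (Σw)² = 39527.04 − 38730.24 = 796.8; nΣz² − (Σz)² = 15574.38 − 15153.61 = 420.77
r = 512.76 / √(796.8 × 420.77) = 512.76 / 579.0246 ≈ 0.886

0.886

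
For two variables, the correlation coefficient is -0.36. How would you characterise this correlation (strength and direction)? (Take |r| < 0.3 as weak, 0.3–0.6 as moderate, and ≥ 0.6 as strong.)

r = -0.36 < 0 so the relationship is negative.
|r| = 0.36, which falls in the moderate range.

moderate negative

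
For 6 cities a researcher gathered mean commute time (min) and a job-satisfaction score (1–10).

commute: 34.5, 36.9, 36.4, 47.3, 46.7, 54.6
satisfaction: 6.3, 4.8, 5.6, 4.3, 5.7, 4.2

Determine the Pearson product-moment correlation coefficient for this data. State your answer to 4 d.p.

-0.6881

n = 6, Σx = 256.4, Σy = 30.9, Σx² = 11276.16, Σy² = 162.71, Σxy = 1297.21
nΣxy − ΣxΣy = 7783.26 − 7922.76 = -139.5
nΣx² − (Σx)² = 67656.96 − 65740.96 = 1916; nΣy² − (Σy)² = 976.26 − 954.81 = 21.45
r = -139.5 / √(1916 × 21.45) = -139.5 / 202.7269 ≈ -0.6881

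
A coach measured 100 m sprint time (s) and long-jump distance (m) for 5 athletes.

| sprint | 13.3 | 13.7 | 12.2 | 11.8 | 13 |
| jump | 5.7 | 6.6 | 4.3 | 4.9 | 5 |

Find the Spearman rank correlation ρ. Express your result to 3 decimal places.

Rank sprint: 4, 5, 2, 1, 3
Rank jump: 4, 5, 1, 2, 3
d = rank(sprint) − rank(jump): 0, 0, 1, -1, 0; Σd² = 2
ρ = 1 − 6Σd² / [n(n²−1)] = 1 − 6×2 / (5×24) = 1 − 12/120 ≈ 0.900

0.900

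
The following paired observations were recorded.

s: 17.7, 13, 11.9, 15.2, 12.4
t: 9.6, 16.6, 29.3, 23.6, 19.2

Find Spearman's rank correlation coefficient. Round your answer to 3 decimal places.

-0.700

Rank s: 5, 3, 1, 4, 2
Rank t: 1, 2, 5, 4, 3
d = rank(s) − rank(t): 4, 1, -4, 0, -1; Σd² = 34
ρ = 1 − 6Σd² / [n(n²−1)] = 1 − 6×34 / (5×24) = 1 − 204/120 ≈ -0.700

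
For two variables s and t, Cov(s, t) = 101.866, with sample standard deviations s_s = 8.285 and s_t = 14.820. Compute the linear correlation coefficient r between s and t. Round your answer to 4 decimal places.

0.8296

r = Cov(s,t) / (s_s · s_t) = 101.866 / (8.285 × 14.820)
  = 101.866 / 122.7837 ≈ 0.8296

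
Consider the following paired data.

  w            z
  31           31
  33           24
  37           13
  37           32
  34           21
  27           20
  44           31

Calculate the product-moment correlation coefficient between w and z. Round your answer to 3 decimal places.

n = 7, Σw = 243, Σz = 172, Σw² = 8609, Σz² = 4532, Σwz = 6036
nΣwz − ΣwΣz = 42252 − 41796 = 456
nΣw² − (Σw)² = 60263 − 59049 = 1214; nΣz² − (Σz)² = 31724 − 29584 = 2140
r = 456 / √(1214 × 2140) = 456 / 1611.8188 ≈ 0.283

0.283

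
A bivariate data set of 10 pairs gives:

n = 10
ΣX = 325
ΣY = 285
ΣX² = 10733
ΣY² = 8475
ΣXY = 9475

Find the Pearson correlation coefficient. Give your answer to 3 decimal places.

0.867

r = (nΣXY − ΣXΣY) / √[(nΣX² − (ΣX)²)(nΣY² − (ΣY)²)]
Numerator: 10×9475 − 325×285 = 2125
Denominator: √[(107330 − 105625)(84750 − 81225)] = √[1705 × 3525] = 2451.5556
r = 2125 / 2451.5556 ≈ 0.867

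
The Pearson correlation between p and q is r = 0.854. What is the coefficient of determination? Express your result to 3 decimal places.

0.729

r² = (0.854)² = 0.729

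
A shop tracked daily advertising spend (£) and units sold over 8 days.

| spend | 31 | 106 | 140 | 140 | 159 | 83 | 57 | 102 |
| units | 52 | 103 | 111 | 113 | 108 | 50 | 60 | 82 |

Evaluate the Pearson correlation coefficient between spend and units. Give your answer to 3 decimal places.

n = 8, Σx = 818, Σy = 679, Σx² = 97220, Σy² = 62891, Σxy = 76996
nΣxy − ΣxΣy = 615968 − 555422 = 60546
nΣx² − (Σx)² = 777760 − 669124 = 108636; nΣy² − (Σy)² = 503128 − 461041 = 42087
r = 60546 / √(108636 × 42087) = 60546 / 67617.7738 ≈ 0.895

0.895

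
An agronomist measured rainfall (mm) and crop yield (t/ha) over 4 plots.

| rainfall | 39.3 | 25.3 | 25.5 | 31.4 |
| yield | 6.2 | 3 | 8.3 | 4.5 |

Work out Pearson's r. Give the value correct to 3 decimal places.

n = 4, Σx = 121.5, Σy = 22, Σx² = 3820.79, Σy² = 136.58, Σxy = 672.51
nΣxy − ΣxΣy = 2690.04 − 2673 = 17.04
nΣx² − (Σx)² = 15283.16 − 14762.25 = 520.91; nΣy² − (Σy)² = 546.32 − 484 = 62.32
r = 17.04 / √(520.91 × 62.32) = 17.04 / 180.1752 ≈ 0.095

0.095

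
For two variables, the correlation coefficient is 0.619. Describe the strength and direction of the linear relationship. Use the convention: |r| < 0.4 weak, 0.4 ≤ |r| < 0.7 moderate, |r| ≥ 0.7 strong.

r = 0.619 > 0 so the relationship is positive.
|r| = 0.619, which falls in the moderate range.

moderate positive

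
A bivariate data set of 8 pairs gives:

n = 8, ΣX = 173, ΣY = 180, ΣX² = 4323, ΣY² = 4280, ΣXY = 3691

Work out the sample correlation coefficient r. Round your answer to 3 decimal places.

-0.551

r = (nΣXY − ΣXΣY) / √[(nΣX² − (ΣX)²)(nΣY² − (ΣY)²)]
Numerator: 8×3691 − 173×180 = -1612
Denominator: √[(34584 − 29929)(34240 − 32400)] = √[4655 × 1840] = 2926.6363
r = -1612 / 2926.6363 ≈ -0.551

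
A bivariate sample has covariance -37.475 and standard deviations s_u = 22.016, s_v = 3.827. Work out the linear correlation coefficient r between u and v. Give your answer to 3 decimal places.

-0.445

r = Cov(u,v) / (s_u · s_v) = -37.475 / (22.016 × 3.827)
  = -37.475 / 84.2552 ≈ -0.445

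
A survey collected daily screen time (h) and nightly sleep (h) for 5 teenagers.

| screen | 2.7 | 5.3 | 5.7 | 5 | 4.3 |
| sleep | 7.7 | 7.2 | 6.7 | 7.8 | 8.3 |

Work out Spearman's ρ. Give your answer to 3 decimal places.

Rank screen: 1, 4, 5, 3, 2
Rank sleep: 3, 2, 1, 4, 5
d = rank(screen) − rank(sleep): -2, 2, 4, -1, -3; Σd² = 34
ρ = 1 − 6Σd² / [n(n²−1)] = 1 − 6×34 / (5×24) = 1 − 204/120 ≈ -0.700

-0.700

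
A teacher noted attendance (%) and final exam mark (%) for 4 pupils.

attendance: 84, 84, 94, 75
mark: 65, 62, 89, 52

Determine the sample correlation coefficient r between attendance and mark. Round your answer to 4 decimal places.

n = 4, Σx = 337, Σy = 268, Σx² = 28573, Σy² = 18694, Σxy = 22934
nΣxy − ΣxΣy = 91736 − 90316 = 1420
nΣx² − (Σx)² = 114292 − 113569 = 723; nΣy² − (Σy)² = 74776 − 71824 = 2952
r = 1420 / √(723 × 2952) = 1420 / 1460.9230 ≈ 0.9720

0.9720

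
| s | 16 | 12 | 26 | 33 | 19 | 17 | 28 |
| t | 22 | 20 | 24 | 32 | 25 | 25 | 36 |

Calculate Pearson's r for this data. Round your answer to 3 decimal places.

0.820

n = 7, Σs = 151, Σt = 184, Σs² = 3599, Σt² = 5030, Σst = 4180
nΣst − ΣsΣt = 29260 − 27784 = 1476
nΣs² − (Σs)² = 25193 − 22801 = 2392; nΣt² − (Σt)² = 35210 − 33856 = 1354
r = 1476 / √(2392 × 1354) = 1476 / 1799.6577 ≈ 0.820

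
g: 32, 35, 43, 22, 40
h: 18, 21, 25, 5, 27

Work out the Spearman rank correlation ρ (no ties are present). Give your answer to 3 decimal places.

0.900

Rank g: 2, 3, 5, 1, 4
Rank h: 2, 3, 4, 1, 5
d = rank(g) − rank(h): 0, 0, 1, 0, -1; Σd² = 2
ρ = 1 − 6Σd² / [n(n²−1)] = 1 − 6×2 / (5×24) = 1 − 12/120 ≈ 0.900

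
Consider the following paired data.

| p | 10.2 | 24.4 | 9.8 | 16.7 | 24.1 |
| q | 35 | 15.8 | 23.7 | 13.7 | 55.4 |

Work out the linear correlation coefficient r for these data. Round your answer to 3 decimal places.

0.188

n = 5, Σp = 85.2, Σq = 143.6, Σp² = 1655.14, Σq² = 5293.18, Σpq = 2538.71
nΣpq − ΣpΣq = 12693.55 − 12234.72 = 458.83
nΣp² − (Σp)² = 8275.7 − 7259.04 = 1016.66; nΣq² − (Σq)² = 26465.9 − 20620.96 = 5844.94
r = 458.83 / √(1016.66 × 5844.94) = 458.83 / 2437.6868 ≈ 0.188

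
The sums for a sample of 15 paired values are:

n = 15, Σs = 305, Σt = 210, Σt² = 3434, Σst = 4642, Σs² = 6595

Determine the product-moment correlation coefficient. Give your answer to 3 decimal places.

0.844

r = (nΣst − ΣsΣt) / √[(nΣs² − (Σs)²)(nΣt² − (Σt)²)]
Numerator: 15×4642 − 305×210 = 5580
Denominator: √[(98925 − 93025)(51510 − 44100)] = √[5900 × 7410] = 6612.0345
r = 5580 / 6612.0345 ≈ 0.844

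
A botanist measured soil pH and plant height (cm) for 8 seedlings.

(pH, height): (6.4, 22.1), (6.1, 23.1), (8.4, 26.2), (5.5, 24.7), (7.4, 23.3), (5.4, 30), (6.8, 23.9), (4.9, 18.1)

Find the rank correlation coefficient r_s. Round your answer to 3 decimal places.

Rank pH: 5, 4, 8, 3, 7, 2, 6, 1
Rank height: 2, 3, 7, 6, 4, 8, 5, 1
d = rank(pH) − rank(height): 3, 1, 1, -3, 3, -6, 1, 0; Σd² = 66
ρ = 1 − 6Σd² / [n(n²−1)] = 1 − 6×66 / (8×63) = 1 − 396/504 ≈ 0.214

0.214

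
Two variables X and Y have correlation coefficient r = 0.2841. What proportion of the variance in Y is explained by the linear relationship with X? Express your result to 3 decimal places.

r² = (0.2841)² = 0.081

0.081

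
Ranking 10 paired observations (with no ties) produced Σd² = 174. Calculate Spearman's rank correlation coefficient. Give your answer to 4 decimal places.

ρ = 1 − 6Σd² / [n(n²−1)] = 1 − 6×174 / (10×99)
  = 1 − 1044/990 = 1 − 1.05455 ≈ -0.0545

-0.0545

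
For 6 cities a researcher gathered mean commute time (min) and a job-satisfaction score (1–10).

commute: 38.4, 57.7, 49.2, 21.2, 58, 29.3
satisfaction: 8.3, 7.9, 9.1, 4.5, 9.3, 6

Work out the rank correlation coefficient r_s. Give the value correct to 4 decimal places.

Rank commute: 3, 5, 4, 1, 6, 2
Rank satisfaction: 4, 3, 5, 1, 6, 2
d = rank(commute) − rank(satisfaction): -1, 2, -1, 0, 0, 0; Σd² = 6
ρ = 1 − 6Σd² / [n(n²−1)] = 1 − 6×6 / (6×35) = 1 − 36/210 ≈ 0.8286

0.8286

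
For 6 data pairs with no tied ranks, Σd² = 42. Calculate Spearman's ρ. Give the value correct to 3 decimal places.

-0.200

ρ = 1 − 6Σd² / [n(n²−1)] = 1 − 6×42 / (6×35)
  = 1 − 252/210 = 1 − 1.2000 ≈ -0.200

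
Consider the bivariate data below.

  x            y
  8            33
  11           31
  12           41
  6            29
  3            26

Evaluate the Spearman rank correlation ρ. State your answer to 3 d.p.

Rank x: 3, 4, 5, 2, 1
Rank y: 4, 3, 5, 2, 1
d = rank(x) − rank(y): -1, 1, 0, 0, 0; Σd² = 2
ρ = 1 − 6Σd² / [n(n²−1)] = 1 − 6×2 / (5×24) = 1 − 12/120 ≈ 0.900

0.900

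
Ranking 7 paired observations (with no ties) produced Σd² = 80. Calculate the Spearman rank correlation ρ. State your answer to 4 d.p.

ρ = 1 − 6Σd² / [n(n²−1)] = 1 − 6×80 / (7×48)
  = 1 − 480/336 = 1 − 1.42857 ≈ -0.4286

-0.4286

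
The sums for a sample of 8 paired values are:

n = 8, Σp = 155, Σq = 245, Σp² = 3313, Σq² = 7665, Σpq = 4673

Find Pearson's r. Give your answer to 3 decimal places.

r = (nΣpq − ΣpΣq) / √[(nΣp² − (Σp)²)(nΣq² − (Σq)²)]
Numerator: 8×4673 − 155×245 = -591
Denominator: √[(26504 − 24025)(61320 − 60025)] = √[2479 × 1295] = 1791.7324
r = -591 / 1791.7324 ≈ -0.330

-0.330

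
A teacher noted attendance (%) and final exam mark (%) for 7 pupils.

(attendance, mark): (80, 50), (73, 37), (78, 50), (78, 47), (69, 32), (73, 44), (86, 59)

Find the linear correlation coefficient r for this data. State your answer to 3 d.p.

n = 7, Σx = 537, Σy = 319, Σx² = 41383, Σy² = 15019, Σxy = 24761
nΣxy − ΣxΣy = 173327 − 171303 = 2024
nΣx² − (Σx)² = 289681 − 288369 = 1312; nΣy² − (Σy)² = 105133 − 101761 = 3372
r = 2024 / √(1312 × 3372) = 2024 / 2103.3459 ≈ 0.962

0.962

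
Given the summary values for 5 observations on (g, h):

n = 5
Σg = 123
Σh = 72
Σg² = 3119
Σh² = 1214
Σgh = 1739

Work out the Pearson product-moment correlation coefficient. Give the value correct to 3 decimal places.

-0.251

r = (nΣgh − ΣgΣh) / √[(nΣg² − (Σg)²)(nΣh² − (Σh)²)]
Numerator: 5×1739 − 123×72 = -161
Denominator: √[(15595 − 15129)(6070 − 5184)] = √[466 × 886] = 642.5543
r = -161 / 642.5543 ≈ -0.251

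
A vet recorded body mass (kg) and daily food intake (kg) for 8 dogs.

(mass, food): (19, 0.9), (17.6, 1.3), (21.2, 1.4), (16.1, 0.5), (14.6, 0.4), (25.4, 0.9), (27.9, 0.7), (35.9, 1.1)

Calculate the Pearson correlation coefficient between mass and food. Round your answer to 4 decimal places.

n = 8, Σx = 177.7, Σy = 7.2, Σx² = 4304.95, Σy² = 7.38, Σxy = 165.43
nΣxy − ΣxΣy = 1323.44 − 1279.44 = 44
nΣx² − (Σx)² = 34439.6 − 31577.29 = 2862.31; nΣy² − (Σy)² = 59.04 − 51.84 = 7.2
r = 44 / √(2862.31 × 7.2) = 44 / 143.5571 ≈ 0.3065

0.3065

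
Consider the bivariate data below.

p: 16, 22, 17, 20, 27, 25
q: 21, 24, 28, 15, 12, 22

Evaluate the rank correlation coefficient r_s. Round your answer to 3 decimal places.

-0.371

Rank p: 1, 4, 2, 3, 6, 5
Rank q: 3, 5, 6, 2, 1, 4
d = rank(p) − rank(q): -2, -1, -4, 1, 5, 1; Σd² = 48
ρ = 1 − 6Σd² / [n(n²−1)] = 1 − 6×48 / (6×35) = 1 − 288/210 ≈ -0.371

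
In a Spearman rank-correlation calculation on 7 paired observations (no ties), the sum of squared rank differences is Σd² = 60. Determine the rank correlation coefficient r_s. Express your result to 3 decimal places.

ρ = 1 − 6Σd² / [n(n²−1)] = 1 − 6×60 / (7×48)
  = 1 − 360/336 = 1 − 1.0714 ≈ -0.071

-0.071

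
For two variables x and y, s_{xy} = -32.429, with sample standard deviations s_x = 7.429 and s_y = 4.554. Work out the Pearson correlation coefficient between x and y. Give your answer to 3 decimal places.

r = Cov(x,y) / (s_x · s_y) = -32.429 / (7.429 × 4.554)
  = -32.429 / 33.8317 ≈ -0.959

-0.959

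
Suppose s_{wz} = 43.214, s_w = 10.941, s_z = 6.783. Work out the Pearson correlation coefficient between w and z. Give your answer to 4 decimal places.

0.5823

r = Cov(w,z) / (s_w · s_z) = 43.214 / (10.941 × 6.783)
  = 43.214 / 74.2128 ≈ 0.5823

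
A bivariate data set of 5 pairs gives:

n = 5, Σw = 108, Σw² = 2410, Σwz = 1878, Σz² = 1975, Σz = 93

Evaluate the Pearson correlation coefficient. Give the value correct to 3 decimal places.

r = (nΣwz − ΣwΣz) / √[(nΣw² − (Σw)²)(nΣz² − (Σz)²)]
Numerator: 5×1878 − 108×93 = -654
Denominator: √[(12050 − 11664)(9875 − 8649)] = √[386 × 1226] = 687.9215
r = -654 / 687.9215 ≈ -0.951

-0.951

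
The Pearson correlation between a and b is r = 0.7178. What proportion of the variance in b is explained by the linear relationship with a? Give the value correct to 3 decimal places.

r² = (0.7178)² = 0.515

0.515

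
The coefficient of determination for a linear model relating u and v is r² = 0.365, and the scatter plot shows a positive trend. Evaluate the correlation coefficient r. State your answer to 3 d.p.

0.604

|r| = √0.365 = 0.604
The association is positive, so r = 0.604.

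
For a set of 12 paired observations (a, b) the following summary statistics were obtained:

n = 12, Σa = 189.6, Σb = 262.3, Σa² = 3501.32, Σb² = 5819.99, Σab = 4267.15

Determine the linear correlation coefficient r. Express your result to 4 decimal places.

0.5871

r = (nΣab − ΣaΣb) / √[(nΣa² − (Σa)²)(nΣb² − (Σb)²)]
Numerator: 12×4267.15 − 189.6×262.3 = 1473.72
Denominator: √[(42015.84 − 35948.16)(69839.88 − 68801.29)] = √[6067.68 × 1038.59] = 2510.3450
r = 1473.72 / 2510.3450 ≈ 0.5871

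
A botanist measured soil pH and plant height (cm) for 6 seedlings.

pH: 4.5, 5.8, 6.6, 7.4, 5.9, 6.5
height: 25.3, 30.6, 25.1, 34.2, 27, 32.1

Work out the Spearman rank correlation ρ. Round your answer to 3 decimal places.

0.371

Rank pH: 1, 2, 5, 6, 3, 4
Rank height: 2, 4, 1, 6, 3, 5
d = rank(pH) − rank(height): -1, -2, 4, 0, 0, -1; Σd² = 22
ρ = 1 − 6Σd² / [n(n²−1)] = 1 − 6×22 / (6×35) = 1 − 132/210 ≈ 0.371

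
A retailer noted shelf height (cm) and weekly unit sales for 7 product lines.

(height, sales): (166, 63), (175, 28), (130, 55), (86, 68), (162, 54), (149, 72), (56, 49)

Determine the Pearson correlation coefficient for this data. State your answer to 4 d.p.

n = 7, Σx = 924, Σy = 389, Σx² = 134058, Σy² = 22903, Σxy = 50576
nΣxy − ΣxΣy = 354032 − 359436 = -5404
nΣx² − (Σx)² = 938406 − 853776 = 84630; nΣy² − (Σy)² = 160321 − 151321 = 9000
r = -5404 / √(84630 × 9000) = -5404 / 27598.3695 ≈ -0.1958

-0.1958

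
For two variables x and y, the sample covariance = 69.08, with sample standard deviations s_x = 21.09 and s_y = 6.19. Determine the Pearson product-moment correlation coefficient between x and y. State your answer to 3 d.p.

0.529

r = Cov(x,y) / (s_x · s_y) = 69.08 / (21.09 × 6.19)
  = 69.08 / 130.5471 ≈ 0.529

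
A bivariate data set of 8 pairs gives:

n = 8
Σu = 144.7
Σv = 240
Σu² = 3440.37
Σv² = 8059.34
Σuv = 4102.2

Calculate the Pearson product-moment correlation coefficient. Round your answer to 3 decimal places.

r = (nΣuv − ΣuΣv) / √[(nΣu² − (Σu)²)(nΣv² − (Σv)²)]
Numerator: 8×4102.2 − 144.7×240 = -1910.4
Denominator: √[(27522.96 − 20938.09)(64474.72 − 57600)] = √[6584.87 × 6874.72] = 6728.2344
r = -1910.4 / 6728.2344 ≈ -0.284

-0.284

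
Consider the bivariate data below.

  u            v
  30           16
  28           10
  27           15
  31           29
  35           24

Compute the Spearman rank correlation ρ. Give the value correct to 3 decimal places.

Rank u: 3, 2, 1, 4, 5
Rank v: 3, 1, 2, 5, 4
d = rank(u) − rank(v): 0, 1, -1, -1, 1; Σd² = 4
ρ = 1 − 6Σd² / [n(n²−1)] = 1 − 6×4 / (5×24) = 1 − 24/120 ≈ 0.800

0.800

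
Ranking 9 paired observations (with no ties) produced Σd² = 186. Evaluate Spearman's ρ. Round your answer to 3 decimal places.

ρ = 1 − 6Σd² / [n(n²−1)] = 1 − 6×186 / (9×80)
  = 1 − 1116/720 = 1 − 1.5500 ≈ -0.550

-0.550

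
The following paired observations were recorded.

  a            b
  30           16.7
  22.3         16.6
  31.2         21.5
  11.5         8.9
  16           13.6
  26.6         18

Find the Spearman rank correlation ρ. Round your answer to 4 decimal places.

0.9429

Rank a: 5, 3, 6, 1, 2, 4
Rank b: 4, 3, 6, 1, 2, 5
d = rank(a) − rank(b): 1, 0, 0, 0, 0, -1; Σd² = 2
ρ = 1 − 6Σd² / [n(n²−1)] = 1 − 6×2 / (6×35) = 1 − 12/210 ≈ 0.9429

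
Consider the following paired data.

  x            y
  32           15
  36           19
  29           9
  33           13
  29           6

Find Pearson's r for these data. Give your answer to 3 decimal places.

n = 5, Σx = 159, Σy = 62, Σx² = 5091, Σy² = 872, Σxy = 2028
nΣxy − ΣxΣy = 10140 − 9858 = 282
nΣx² − (Σx)² = 25455 − 25281 = 174; nΣy² − (Σy)² = 4360 − 3844 = 516
r = 282 / √(174 × 516) = 282 / 299.6398 ≈ 0.941

0.941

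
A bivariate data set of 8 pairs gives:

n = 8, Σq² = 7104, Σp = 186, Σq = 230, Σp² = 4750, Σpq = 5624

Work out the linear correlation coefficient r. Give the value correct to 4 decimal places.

0.6046

r = (nΣpq − ΣpΣq) / √[(nΣp² − (Σp)²)(nΣq² − (Σq)²)]
Numerator: 8×5624 − 186×230 = 2212
Denominator: √[(38000 − 34596)(56832 − 52900)] = √[3404 × 3932] = 3658.4871
r = 2212 / 3658.4871 ≈ 0.6046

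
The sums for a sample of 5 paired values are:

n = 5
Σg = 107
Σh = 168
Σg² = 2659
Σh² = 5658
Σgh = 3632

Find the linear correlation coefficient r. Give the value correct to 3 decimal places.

0.527

r = (nΣgh − ΣgΣh) / √[(nΣg² − (Σg)²)(nΣh² − (Σh)²)]
Numerator: 5×3632 − 107×168 = 184
Denominator: √[(13295 − 11449)(28290 − 28224)] = √[1846 × 66] = 349.0501
r = 184 / 349.0501 ≈ 0.527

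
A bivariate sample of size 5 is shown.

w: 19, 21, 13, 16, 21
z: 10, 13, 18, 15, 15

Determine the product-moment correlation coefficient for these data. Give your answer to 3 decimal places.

n = 5, Σw = 90, Σz = 71, Σw² = 1668, Σz² = 1043, Σwz = 1252
nΣwz − ΣwΣz = 6260 − 6390 = -130
nΣw² − (Σw)² = 8340 − 8100 = 240; nΣz² − (Σz)² = 5215 − 5041 = 174
r = -130 / √(240 × 174) = -130 / 204.3526 ≈ -0.636

-0.636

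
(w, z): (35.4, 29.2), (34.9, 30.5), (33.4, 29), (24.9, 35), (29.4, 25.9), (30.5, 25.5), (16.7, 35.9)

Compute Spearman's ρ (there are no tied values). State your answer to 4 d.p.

-0.3571

Rank w: 7, 6, 5, 2, 3, 4, 1
Rank z: 4, 5, 3, 6, 2, 1, 7
d = rank(w) − rank(z): 3, 1, 2, -4, 1, 3, -6; Σd² = 76
ρ = 1 − 6Σd² / [n(n²−1)] = 1 − 6×76 / (7×48) = 1 − 456/336 ≈ -0.3571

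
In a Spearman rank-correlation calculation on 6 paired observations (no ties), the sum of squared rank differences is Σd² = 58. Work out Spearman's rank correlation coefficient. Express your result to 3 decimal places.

-0.657

ρ = 1 − 6Σd² / [n(n²−1)] = 1 − 6×58 / (6×35)
  = 1 − 348/210 = 1 − 1.6571 ≈ -0.657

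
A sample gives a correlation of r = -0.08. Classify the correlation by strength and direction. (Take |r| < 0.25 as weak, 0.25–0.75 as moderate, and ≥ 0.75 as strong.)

weak negative

r = -0.08 < 0 so the relationship is negative.
|r| = 0.08, which falls in the weak range.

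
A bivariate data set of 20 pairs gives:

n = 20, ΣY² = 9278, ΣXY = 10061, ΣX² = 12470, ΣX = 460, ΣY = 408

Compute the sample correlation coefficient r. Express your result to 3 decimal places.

0.504

r = (nΣXY − ΣXΣY) / √[(nΣX² − (ΣX)²)(nΣY² − (ΣY)²)]
Numerator: 20×10061 − 460×408 = 13540
Denominator: √[(249400 − 211600)(185560 − 166464)] = √[37800 × 19096] = 26866.8718
r = 13540 / 26866.8718 ≈ 0.504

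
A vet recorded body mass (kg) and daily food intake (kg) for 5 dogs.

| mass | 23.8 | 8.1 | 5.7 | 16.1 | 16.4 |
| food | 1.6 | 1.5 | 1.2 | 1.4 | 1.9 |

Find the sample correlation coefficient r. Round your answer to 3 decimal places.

n = 5, Σx = 70.1, Σy = 7.6, Σx² = 1192.71, Σy² = 11.82, Σxy = 110.77
nΣxy − ΣxΣy = 553.85 − 532.76 = 21.09
nΣx² − (Σx)² = 5963.55 − 4914.01 = 1049.54; nΣy² − (Σy)² = 59.1 − 57.76 = 1.34
r = 21.09 / √(1049.54 × 1.34) = 21.09 / 37.5018 ≈ 0.562

0.562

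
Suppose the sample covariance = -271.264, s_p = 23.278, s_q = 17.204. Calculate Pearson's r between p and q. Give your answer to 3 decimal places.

r = Cov(p,q) / (s_p · s_q) = -271.264 / (23.278 × 17.204)
  = -271.264 / 400.4747 ≈ -0.677

-0.677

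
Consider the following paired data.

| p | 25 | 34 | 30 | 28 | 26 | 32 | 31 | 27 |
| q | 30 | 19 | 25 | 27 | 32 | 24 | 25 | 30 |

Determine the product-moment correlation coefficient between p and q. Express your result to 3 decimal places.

-0.955

n = 8, Σp = 233, Σq = 212, Σp² = 6855, Σq² = 5740, Σpq = 6087
nΣpq − ΣpΣq = 48696 − 49396 = -700
nΣp² − (Σp)² = 54840 − 54289 = 551; nΣq² − (Σq)² = 45920 − 44944 = 976
r = -700 / √(551 × 976) = -700 / 733.3321 ≈ -0.955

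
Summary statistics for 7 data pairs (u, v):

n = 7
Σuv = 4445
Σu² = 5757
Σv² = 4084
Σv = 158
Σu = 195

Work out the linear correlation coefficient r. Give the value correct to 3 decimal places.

0.106

r = (nΣuv − ΣuΣv) / √[(nΣu² − (Σu)²)(nΣv² − (Σv)²)]
Numerator: 7×4445 − 195×158 = 305
Denominator: √[(40299 − 38025)(28588 − 24964)] = √[2274 × 3624] = 2870.7100
r = 305 / 2870.7100 ≈ 0.106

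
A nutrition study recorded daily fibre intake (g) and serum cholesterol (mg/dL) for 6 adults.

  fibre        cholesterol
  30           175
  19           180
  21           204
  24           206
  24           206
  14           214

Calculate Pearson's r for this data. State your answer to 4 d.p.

n = 6, Σx = 132, Σy = 1185, Σx² = 3050, Σy² = 235309, Σxy = 25838
nΣxy − ΣxΣy = 155028 − 156420 = -1392
nΣx² − (Σx)² = 18300 − 17424 = 876; nΣy² − (Σy)² = 1411854 − 1404225 = 7629
r = -1392 / √(876 × 7629) = -1392 / 2585.1507 ≈ -0.5385

-0.5385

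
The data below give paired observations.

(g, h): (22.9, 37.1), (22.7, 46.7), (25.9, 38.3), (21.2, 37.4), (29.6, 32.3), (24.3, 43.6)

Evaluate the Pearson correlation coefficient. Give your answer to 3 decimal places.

-0.541

n = 6, Σg = 146.6, Σh = 235.4, Σg² = 3626.6, Σh² = 9367.2, Σgh = 5710.09
nΣgh − ΣgΣh = 34260.54 − 34509.64 = -249.1
nΣg² − (Σg)² = 21759.6 − 21491.56 = 268.04; nΣh² − (Σh)² = 56203.2 − 55413.16 = 790.04
r = -249.1 / √(268.04 × 790.04) = -249.1 / 460.1764 ≈ -0.541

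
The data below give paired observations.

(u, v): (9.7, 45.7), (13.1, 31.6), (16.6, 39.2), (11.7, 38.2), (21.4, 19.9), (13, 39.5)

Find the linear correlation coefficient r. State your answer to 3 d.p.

-0.842

n = 6, Σu = 85.5, Σv = 214.1, Σu² = 1305.11, Σv² = 8039.19, Σuv = 2894.27
nΣuv − ΣuΣv = 17365.62 − 18305.55 = -939.93
nΣu² − (Σu)² = 7830.66 − 7310.25 = 520.41; nΣv² − (Σv)² = 48235.14 − 45838.81 = 2396.33
r = -939.93 / √(520.41 × 2396.33) = -939.93 / 1116.7247 ≈ -0.842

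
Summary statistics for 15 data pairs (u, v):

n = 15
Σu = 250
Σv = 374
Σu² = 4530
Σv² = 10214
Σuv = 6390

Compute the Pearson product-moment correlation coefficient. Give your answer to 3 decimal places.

r = (nΣuv − ΣuΣv) / √[(nΣu² − (Σu)²)(nΣv² − (Σv)²)]
Numerator: 15×6390 − 250×374 = 2350
Denominator: √[(67950 − 62500)(153210 − 139876)] = √[5450 × 13334] = 8524.6877
r = 2350 / 8524.6877 ≈ 0.276

0.276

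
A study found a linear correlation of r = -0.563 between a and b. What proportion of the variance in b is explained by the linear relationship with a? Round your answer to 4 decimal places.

r² = (-0.563)² = 0.3170

0.3170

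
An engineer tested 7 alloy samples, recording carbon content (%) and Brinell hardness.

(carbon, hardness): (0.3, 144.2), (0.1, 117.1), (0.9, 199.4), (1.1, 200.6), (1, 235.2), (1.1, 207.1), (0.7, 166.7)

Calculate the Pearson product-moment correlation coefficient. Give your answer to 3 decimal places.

n = 7, Σx = 5.2, Σy = 1270.3, Σx² = 4.82, Σy² = 240505.11, Σxy = 1034.79
nΣxy − ΣxΣy = 7243.53 − 6605.56 = 637.97
nΣx² − (Σx)² = 33.74 − 27.04 = 6.7; nΣy² − (Σy)² = 1683535.77 − 1613662.09 = 69873.68
r = 637.97 / √(6.7 × 69873.68) = 637.97 / 684.2176 ≈ 0.932

0.932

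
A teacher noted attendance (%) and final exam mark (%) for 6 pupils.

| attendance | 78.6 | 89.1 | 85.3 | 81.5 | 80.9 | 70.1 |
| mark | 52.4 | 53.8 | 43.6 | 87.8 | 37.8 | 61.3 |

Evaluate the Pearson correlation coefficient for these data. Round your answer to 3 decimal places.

-0.181

n = 6, Σx = 485.5, Σy = 336.7, Σx² = 39493.93, Σy² = 20436.53, Σxy = 27142.15
nΣxy − ΣxΣy = 162852.9 − 163467.85 = -614.95
nΣx² − (Σx)² = 236963.58 − 235710.25 = 1253.33; nΣy² − (Σy)² = 122619.18 − 113366.89 = 9252.29
r = -614.95 / √(1253.33 × 9252.29) = -614.95 / 3405.3153 ≈ -0.181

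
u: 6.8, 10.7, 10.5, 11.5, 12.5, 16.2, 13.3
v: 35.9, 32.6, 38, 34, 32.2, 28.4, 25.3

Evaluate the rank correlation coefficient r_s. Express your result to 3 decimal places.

-0.893

Rank u: 1, 3, 2, 4, 5, 7, 6
Rank v: 6, 4, 7, 5, 3, 2, 1
d = rank(u) − rank(v): -5, -1, -5, -1, 2, 5, 5; Σd² = 106
ρ = 1 − 6Σd² / [n(n²−1)] = 1 − 6×106 / (7×48) = 1 − 636/336 ≈ -0.893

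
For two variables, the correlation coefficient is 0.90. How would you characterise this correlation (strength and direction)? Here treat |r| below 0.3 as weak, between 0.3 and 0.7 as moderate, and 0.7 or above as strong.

strong positive

r = 0.90 > 0 so the relationship is positive.
|r| = 0.90, which falls in the strong range.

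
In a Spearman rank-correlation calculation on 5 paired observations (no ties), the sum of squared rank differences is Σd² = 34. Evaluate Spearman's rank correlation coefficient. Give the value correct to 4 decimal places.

ρ = 1 − 6Σd² / [n(n²−1)] = 1 − 6×34 / (5×24)
  = 1 − 204/120 = 1 − 1.70000 ≈ -0.7000

-0.7000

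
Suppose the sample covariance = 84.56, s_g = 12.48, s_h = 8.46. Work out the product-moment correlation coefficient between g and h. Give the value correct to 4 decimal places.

r = Cov(g,h) / (s_g · s_h) = 84.56 / (12.48 × 8.46)
  = 84.56 / 105.5808 ≈ 0.8009

0.8009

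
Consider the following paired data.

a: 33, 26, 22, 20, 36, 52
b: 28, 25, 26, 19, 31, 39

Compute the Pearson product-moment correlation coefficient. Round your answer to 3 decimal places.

n = 6, Σa = 189, Σb = 168, Σa² = 6649, Σb² = 4928, Σab = 5670
nΣab − ΣaΣb = 34020 − 31752 = 2268
nΣa² − (Σa)² = 39894 − 35721 = 4173; nΣb² − (Σb)² = 29568 − 28224 = 1344
r = 2268 / √(4173 × 1344) = 2268 / 2368.2297 ≈ 0.958

0.958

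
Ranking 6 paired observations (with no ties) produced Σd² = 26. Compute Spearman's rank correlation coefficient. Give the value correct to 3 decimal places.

0.257

ρ = 1 − 6Σd² / [n(n²−1)] = 1 − 6×26 / (6×35)
  = 1 − 156/210 = 1 − 0.7429 ≈ 0.257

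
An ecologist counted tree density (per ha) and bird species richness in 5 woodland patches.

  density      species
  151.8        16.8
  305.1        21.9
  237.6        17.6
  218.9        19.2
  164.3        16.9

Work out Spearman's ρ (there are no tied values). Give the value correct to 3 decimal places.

0.900

Rank density: 1, 5, 4, 3, 2
Rank species: 1, 5, 3, 4, 2
d = rank(density) − rank(species): 0, 0, 1, -1, 0; Σd² = 2
ρ = 1 − 6Σd² / [n(n²−1)] = 1 − 6×2 / (5×24) = 1 − 12/120 ≈ 0.900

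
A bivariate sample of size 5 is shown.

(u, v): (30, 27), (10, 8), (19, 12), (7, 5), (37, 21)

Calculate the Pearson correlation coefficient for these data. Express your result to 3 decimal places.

0.905

n = 5, Σu = 103, Σv = 73, Σu² = 2779, Σv² = 1403, Σuv = 1930
nΣuv − ΣuΣv = 9650 − 7519 = 2131
nΣu² − (Σu)² = 13895 − 10609 = 3286; nΣv² − (Σv)² = 7015 − 5329 = 1686
r = 2131 / √(3286 × 1686) = 2131 / 2353.7621 ≈ 0.905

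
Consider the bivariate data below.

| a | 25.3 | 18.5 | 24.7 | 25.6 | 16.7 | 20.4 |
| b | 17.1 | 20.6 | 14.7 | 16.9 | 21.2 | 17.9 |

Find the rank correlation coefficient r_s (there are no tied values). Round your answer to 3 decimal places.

-0.829

Rank a: 5, 2, 4, 6, 1, 3
Rank b: 3, 5, 1, 2, 6, 4
d = rank(a) − rank(b): 2, -3, 3, 4, -5, -1; Σd² = 64
ρ = 1 − 6Σd² / [n(n²−1)] = 1 − 6×64 / (6×35) = 1 − 384/210 ≈ -0.829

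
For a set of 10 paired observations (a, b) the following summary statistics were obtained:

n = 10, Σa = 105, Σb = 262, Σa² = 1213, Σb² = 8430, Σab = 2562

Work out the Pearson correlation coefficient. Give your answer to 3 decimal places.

-0.454

r = (nΣab − ΣaΣb) / √[(nΣa² − (Σa)²)(nΣb² − (Σb)²)]
Numerator: 10×2562 − 105×262 = -1890
Denominator: √[(12130 − 11025)(84300 − 68644)] = √[1105 × 15656] = 4159.3124
r = -1890 / 4159.3124 ≈ -0.454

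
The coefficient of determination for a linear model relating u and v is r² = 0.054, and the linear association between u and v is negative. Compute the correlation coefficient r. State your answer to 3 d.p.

-0.232

|r| = √0.054 = 0.232
The association is negative, so r = −0.232.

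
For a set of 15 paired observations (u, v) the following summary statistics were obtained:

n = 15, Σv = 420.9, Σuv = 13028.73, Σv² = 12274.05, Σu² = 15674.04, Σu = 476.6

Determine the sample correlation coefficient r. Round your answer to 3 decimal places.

r = (nΣuv − ΣuΣv) / √[(nΣu² − (Σu)²)(nΣv² − (Σv)²)]
Numerator: 15×13028.73 − 476.6×420.9 = -5169.99
Denominator: √[(235110.6 − 227147.56)(184110.75 − 177156.81)] = √[7963.04 × 6953.94] = 7441.4046
r = -5169.99 / 7441.4046 ≈ -0.695

-0.695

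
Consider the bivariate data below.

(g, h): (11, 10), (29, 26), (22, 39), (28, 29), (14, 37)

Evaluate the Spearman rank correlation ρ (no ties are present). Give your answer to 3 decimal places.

Rank g: 1, 5, 3, 4, 2
Rank h: 1, 2, 5, 3, 4
d = rank(g) − rank(h): 0, 3, -2, 1, -2; Σd² = 18
ρ = 1 − 6Σd² / [n(n²−1)] = 1 − 6×18 / (5×24) = 1 − 108/120 ≈ 0.100

0.100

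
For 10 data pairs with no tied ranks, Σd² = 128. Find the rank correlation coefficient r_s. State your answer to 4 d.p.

ρ = 1 − 6Σd² / [n(n²−1)] = 1 − 6×128 / (10×99)
  = 1 − 768/990 = 1 − 0.77576 ≈ 0.2242

0.2242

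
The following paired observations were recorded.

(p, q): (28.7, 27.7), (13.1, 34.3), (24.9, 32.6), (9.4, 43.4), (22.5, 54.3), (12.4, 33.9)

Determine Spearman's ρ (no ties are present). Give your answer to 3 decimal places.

Rank p: 6, 3, 5, 1, 4, 2
Rank q: 1, 4, 2, 5, 6, 3
d = rank(p) − rank(q): 5, -1, 3, -4, -2, -1; Σd² = 56
ρ = 1 − 6Σd² / [n(n²−1)] = 1 − 6×56 / (6×35) = 1 − 336/210 ≈ -0.600

-0.600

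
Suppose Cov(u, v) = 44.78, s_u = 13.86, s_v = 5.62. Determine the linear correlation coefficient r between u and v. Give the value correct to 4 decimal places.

0.5749

r = Cov(u,v) / (s_u · s_v) = 44.78 / (13.86 × 5.62)
  = 44.78 / 77.8932 ≈ 0.5749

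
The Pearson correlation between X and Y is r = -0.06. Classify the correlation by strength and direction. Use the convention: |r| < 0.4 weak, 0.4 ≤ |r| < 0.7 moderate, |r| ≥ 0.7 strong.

weak negative

r = -0.06 < 0 so the relationship is negative.
|r| = 0.06, which falls in the weak range.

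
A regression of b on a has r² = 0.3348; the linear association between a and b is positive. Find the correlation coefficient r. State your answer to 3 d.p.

|r| = √0.3348 = 0.579
The association is positive, so r = 0.579.

0.579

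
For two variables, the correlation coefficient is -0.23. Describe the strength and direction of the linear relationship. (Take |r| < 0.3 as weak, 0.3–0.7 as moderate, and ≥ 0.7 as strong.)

r = -0.23 < 0 so the relationship is negative.
|r| = 0.23, which falls in the weak range.

weak negative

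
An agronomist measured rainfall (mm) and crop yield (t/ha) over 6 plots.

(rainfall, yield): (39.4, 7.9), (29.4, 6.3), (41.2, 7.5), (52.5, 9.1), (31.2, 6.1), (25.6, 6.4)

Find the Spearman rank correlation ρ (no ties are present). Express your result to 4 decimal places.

0.7143

Rank rainfall: 4, 2, 5, 6, 3, 1
Rank yield: 5, 2, 4, 6, 1, 3
d = rank(rainfall) − rank(yield): -1, 0, 1, 0, 2, -2; Σd² = 10
ρ = 1 − 6Σd² / [n(n²−1)] = 1 − 6×10 / (6×35) = 1 − 60/210 ≈ 0.7143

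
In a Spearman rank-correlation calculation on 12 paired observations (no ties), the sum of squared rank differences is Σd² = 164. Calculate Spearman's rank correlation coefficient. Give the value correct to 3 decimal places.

0.427

ρ = 1 − 6Σd² / [n(n²−1)] = 1 − 6×164 / (12×143)
  = 1 − 984/1716 = 1 − 0.5734 ≈ 0.427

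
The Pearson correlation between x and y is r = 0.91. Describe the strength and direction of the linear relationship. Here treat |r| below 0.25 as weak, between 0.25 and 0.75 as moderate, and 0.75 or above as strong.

strong positive

r = 0.91 > 0 so the relationship is positive.
|r| = 0.91, which falls in the strong range.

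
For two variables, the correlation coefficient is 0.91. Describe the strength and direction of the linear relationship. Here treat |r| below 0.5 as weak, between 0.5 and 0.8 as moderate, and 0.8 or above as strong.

strong positive

r = 0.91 > 0 so the relationship is positive.
|r| = 0.91, which falls in the strong range.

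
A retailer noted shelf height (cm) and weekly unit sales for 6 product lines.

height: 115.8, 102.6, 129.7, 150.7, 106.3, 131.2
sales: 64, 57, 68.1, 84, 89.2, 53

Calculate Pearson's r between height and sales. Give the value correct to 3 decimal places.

n = 6, Σx = 736.3, Σy = 415.3, Σx² = 91982.11, Σy² = 29804.25, Σxy = 51186.33
nΣxy − ΣxΣy = 307117.98 − 305785.39 = 1332.59
nΣx² − (Σx)² = 551892.66 − 542137.69 = 9754.97; nΣy² − (Σy)² = 178825.5 − 172474.09 = 6351.41
r = 1332.59 / √(9754.97 × 6351.41) = 1332.59 / 7871.3286 ≈ 0.169

0.169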